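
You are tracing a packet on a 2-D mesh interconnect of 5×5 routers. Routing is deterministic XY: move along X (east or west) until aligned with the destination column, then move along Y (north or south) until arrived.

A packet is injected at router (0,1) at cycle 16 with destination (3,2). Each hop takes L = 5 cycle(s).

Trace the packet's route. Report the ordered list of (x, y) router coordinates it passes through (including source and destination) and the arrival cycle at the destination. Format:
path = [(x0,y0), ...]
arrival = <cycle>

#0 — 0,1 | c16
#1 — 1,1 | c21 | E
#2 — 2,1 | c26 | E
#3 — 3,1 | c31 | E
#4 — 3,2 | c36 | N

path = [(0,1), (1,1), (2,1), (3,1), (3,2)]
arrival = 36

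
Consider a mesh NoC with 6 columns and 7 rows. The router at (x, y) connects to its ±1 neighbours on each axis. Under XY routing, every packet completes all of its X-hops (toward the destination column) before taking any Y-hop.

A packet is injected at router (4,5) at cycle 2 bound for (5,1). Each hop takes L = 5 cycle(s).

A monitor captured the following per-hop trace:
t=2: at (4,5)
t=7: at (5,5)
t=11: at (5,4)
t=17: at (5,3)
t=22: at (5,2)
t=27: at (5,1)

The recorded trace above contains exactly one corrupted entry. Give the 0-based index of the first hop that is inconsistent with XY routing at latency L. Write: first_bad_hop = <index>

first_bad_hop = 2

hop 1: step (+1,+0), +5 cyc — ok
hop 2: step (+0,-1), +4 cyc — BAD: Δcyc=4≠L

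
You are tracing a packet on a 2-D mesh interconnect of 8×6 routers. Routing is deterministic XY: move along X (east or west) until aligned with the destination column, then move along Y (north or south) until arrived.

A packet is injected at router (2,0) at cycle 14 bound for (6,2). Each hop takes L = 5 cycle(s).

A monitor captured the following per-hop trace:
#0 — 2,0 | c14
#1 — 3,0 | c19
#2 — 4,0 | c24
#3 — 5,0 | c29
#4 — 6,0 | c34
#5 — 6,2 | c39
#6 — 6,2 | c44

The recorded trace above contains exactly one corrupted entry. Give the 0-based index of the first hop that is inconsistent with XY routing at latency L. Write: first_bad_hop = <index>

first_bad_hop = 5

[1] (+1,+0) / 5c ⇒ ok
[2] (+1,+0) / 5c ⇒ ok
[3] (+1,+0) / 5c ⇒ ok
[4] (+1,+0) / 5c ⇒ ok
[5] (+0,+2) / 5c ⇒ BAD: non-unit step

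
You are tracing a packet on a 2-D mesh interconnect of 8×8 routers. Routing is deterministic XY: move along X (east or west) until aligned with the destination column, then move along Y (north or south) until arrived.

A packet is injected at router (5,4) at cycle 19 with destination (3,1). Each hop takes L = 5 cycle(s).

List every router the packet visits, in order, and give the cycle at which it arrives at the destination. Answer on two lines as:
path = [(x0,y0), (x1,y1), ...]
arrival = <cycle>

  0. router=(5,4) cycle=19 (inject)
  1. router=(4,4) cycle=24 dir=W
  2. router=(3,4) cycle=29 dir=W
  3. router=(3,3) cycle=34 dir=S
  4. router=(3,2) cycle=39 dir=S
  5. router=(3,1) cycle=44 dir=S

path = [(5,4), (4,4), (3,4), (3,3), (3,2), (3,1)]
arrival = 44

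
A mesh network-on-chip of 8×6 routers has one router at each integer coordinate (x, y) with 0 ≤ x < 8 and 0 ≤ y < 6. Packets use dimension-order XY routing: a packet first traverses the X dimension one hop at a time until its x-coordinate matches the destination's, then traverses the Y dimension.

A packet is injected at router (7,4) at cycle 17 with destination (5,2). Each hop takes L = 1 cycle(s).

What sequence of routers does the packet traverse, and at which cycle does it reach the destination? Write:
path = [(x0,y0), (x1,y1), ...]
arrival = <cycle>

path = [(7,4), (6,4), (5,4), (5,3), (5,2)]
arrival = 21

#0 — 7,4 | c17
#1 — 6,4 | c18 | W
#2 — 5,4 | c19 | W
#3 — 5,3 | c20 | S
#4 — 5,2 | c21 | S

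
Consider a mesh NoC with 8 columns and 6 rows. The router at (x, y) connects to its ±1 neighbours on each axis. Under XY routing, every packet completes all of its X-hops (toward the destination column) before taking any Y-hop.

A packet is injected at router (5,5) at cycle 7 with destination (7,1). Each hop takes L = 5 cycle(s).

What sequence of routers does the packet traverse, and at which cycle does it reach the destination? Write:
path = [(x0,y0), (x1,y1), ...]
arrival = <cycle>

#0 — 5,5 | c7
#1 — 6,5 | c12 | E
#2 — 7,5 | c17 | E
#3 — 7,4 | c22 | S
#4 — 7,3 | c27 | S
#5 — 7,2 | c32 | S
#6 — 7,1 | c37 | S

path = [(5,5), (6,5), (7,5), (7,4), (7,3), (7,2), (7,1)]
arrival = 37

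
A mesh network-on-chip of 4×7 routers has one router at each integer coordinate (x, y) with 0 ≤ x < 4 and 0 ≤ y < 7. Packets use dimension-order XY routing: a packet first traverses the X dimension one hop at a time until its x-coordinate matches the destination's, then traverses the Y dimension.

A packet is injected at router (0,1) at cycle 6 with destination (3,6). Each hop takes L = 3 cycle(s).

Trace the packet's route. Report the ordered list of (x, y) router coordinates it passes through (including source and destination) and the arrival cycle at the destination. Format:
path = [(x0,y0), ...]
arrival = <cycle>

hop 0: (0,1) @ cyc 6
hop 1: (1,1) @ cyc 9  [E]
hop 2: (2,1) @ cyc 12  [E]
hop 3: (3,1) @ cyc 15  [E]
hop 4: (3,2) @ cyc 18  [N]
hop 5: (3,3) @ cyc 21  [N]
hop 6: (3,4) @ cyc 24  [N]
hop 7: (3,5) @ cyc 27  [N]
hop 8: (3,6) @ cyc 30  [N]

path = [(0,1), (1,1), (2,1), (3,1), (3,2), (3,3), (3,4), (3,5), (3,6)]
arrival = 30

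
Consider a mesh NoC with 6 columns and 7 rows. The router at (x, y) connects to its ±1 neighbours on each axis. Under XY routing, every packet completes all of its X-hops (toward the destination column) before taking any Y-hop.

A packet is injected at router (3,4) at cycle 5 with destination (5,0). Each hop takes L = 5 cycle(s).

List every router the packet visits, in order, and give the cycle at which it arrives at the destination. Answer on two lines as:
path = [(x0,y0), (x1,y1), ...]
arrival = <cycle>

path = [(3,4), (4,4), (5,4), (5,3), (5,2), (5,1), (5,0)]
arrival = 35

#0 — 3,4 | c5
#1 — 4,4 | c10 | E
#2 — 5,4 | c15 | E
#3 — 5,3 | c20 | S
#4 — 5,2 | c25 | S
#5 — 5,1 | c30 | S
#6 — 5,0 | c35 | S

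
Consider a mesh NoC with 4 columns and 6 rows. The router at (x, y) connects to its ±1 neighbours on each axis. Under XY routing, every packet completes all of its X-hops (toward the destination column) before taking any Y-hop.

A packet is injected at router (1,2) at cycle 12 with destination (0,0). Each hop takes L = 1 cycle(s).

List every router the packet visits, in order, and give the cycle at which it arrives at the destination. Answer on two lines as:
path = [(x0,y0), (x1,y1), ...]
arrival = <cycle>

#0 — 1,2 | c12
#1 — 0,2 | c13 | W
#2 — 0,1 | c14 | S
#3 — 0,0 | c15 | S

path = [(1,2), (0,2), (0,1), (0,0)]
arrival = 15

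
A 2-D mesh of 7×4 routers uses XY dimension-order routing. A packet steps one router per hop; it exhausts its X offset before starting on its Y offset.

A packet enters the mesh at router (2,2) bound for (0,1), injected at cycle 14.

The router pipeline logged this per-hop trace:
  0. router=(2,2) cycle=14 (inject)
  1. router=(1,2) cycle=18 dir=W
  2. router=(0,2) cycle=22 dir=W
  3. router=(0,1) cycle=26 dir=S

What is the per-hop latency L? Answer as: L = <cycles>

Δcyc across hop 0→1: 18 − 14 = 4.
That increment is L by definition: L = 4.

L = 4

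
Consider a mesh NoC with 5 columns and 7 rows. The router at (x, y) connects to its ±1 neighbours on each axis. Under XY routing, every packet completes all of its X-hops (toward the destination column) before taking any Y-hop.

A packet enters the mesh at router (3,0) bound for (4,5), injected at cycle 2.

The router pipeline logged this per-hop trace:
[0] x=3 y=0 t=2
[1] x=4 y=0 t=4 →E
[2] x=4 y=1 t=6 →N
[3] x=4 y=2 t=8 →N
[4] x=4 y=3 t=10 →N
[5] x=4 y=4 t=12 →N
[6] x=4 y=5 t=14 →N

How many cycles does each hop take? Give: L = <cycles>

cyc[1] − cyc[0] = 4 − 2 = 2.
One hop costs L cycles, so L = 2.

L = 2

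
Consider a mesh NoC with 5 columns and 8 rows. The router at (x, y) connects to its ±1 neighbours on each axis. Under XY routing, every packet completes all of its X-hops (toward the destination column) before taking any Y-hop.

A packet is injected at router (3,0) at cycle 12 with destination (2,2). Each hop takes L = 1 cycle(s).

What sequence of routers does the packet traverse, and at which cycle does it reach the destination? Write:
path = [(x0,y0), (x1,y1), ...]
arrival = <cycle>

path = [(3,0), (2,0), (2,1), (2,2)]
arrival = 15

[0] x=3 y=0 t=12
[1] x=2 y=0 t=13 →W
[2] x=2 y=1 t=14 →N
[3] x=2 y=2 t=15 →N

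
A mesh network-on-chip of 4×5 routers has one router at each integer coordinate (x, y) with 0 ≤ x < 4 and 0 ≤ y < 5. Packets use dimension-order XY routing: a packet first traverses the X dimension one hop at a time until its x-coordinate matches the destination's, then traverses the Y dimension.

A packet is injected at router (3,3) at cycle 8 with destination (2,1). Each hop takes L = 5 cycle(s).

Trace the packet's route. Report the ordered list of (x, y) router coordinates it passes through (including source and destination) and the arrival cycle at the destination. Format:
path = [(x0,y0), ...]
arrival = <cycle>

path = [(3,3), (2,3), (2,2), (2,1)]
arrival = 23

hop 0: (3,3) @ cyc 8
hop 1: (2,3) @ cyc 13  [W]
hop 2: (2,2) @ cyc 18  [S]
hop 3: (2,1) @ cyc 23  [S]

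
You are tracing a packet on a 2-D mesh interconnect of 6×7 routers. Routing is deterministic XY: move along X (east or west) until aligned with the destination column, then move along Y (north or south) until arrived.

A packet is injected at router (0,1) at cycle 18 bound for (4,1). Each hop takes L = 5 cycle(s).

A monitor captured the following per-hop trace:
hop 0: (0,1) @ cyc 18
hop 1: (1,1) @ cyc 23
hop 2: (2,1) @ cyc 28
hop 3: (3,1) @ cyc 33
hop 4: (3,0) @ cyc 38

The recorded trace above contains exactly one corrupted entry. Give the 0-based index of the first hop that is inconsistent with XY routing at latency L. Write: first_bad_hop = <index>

first_bad_hop = 4

  1: Δx=+1 Δy=+0 Δt=5 [ok]
  2: Δx=+1 Δy=+0 Δt=5 [ok]
  3: Δx=+1 Δy=+0 Δt=5 [ok]
  4: Δx=+0 Δy=-1 Δt=5 [BAD: Y-move but x=3≠4]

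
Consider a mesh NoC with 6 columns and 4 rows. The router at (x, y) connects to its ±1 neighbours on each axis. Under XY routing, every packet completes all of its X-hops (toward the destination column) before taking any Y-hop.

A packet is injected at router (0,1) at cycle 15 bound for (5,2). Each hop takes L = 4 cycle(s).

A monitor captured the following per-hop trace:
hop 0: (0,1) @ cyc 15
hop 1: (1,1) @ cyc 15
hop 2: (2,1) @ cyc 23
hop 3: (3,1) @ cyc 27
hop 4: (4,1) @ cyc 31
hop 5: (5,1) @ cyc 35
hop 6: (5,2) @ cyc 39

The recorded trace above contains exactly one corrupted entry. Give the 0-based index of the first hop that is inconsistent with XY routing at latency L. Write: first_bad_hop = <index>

first_bad_hop = 1

  1: Δx=+1 Δy=+0 Δt=0 [BAD: Δcyc=0≠L]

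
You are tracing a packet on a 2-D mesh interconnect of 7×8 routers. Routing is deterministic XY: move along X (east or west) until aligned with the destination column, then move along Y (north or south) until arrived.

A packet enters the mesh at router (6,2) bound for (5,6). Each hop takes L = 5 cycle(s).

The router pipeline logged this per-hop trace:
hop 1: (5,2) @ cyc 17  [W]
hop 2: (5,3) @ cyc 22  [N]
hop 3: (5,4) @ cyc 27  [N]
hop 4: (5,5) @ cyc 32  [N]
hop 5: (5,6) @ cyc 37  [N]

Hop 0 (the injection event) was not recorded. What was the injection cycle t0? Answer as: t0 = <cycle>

Hop 1 reached at cycle 17; hop k is at t0 + k·L.
So t0 = 17 − 1·5 = 12.

t0 = 12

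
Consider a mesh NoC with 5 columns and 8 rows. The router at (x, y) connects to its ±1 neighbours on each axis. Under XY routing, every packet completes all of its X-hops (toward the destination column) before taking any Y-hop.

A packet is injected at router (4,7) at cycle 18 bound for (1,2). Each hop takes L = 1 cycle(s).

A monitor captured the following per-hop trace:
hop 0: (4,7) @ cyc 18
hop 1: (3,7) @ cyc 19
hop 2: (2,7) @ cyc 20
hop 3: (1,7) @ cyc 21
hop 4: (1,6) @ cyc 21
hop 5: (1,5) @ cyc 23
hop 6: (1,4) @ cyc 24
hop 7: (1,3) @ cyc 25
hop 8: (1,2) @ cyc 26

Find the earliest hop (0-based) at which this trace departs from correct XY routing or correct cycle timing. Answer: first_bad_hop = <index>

first_bad_hop = 4

  1: Δx=-1 Δy=+0 Δt=1 [ok]
  2: Δx=-1 Δy=+0 Δt=1 [ok]
  3: Δx=-1 Δy=+0 Δt=1 [ok]
  4: Δx=+0 Δy=-1 Δt=0 [BAD: Δcyc=0≠L]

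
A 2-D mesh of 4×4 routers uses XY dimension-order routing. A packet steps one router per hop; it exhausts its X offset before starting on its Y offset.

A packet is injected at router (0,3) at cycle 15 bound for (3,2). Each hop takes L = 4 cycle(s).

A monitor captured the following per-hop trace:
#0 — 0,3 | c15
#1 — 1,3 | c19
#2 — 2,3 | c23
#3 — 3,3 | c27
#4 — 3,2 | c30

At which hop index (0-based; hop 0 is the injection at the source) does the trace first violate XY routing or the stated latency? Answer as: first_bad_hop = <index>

[1] (+1,+0) / 4c ⇒ ok
[2] (+1,+0) / 4c ⇒ ok
[3] (+1,+0) / 4c ⇒ ok
[4] (+0,-1) / 3c ⇒ BAD: Δcyc=3≠L

first_bad_hop = 4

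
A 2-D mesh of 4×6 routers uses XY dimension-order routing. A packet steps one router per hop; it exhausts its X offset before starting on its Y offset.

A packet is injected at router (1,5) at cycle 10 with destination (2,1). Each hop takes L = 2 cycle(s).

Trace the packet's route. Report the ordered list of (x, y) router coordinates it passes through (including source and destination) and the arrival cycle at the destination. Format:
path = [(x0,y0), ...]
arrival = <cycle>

path = [(1,5), (2,5), (2,4), (2,3), (2,2), (2,1)]
arrival = 20

src (1,5)  cyc=10
E→(2,5)  cyc=12
S→(2,4)  cyc=14
S→(2,3)  cyc=16
S→(2,2)  cyc=18
S→(2,1)  cyc=20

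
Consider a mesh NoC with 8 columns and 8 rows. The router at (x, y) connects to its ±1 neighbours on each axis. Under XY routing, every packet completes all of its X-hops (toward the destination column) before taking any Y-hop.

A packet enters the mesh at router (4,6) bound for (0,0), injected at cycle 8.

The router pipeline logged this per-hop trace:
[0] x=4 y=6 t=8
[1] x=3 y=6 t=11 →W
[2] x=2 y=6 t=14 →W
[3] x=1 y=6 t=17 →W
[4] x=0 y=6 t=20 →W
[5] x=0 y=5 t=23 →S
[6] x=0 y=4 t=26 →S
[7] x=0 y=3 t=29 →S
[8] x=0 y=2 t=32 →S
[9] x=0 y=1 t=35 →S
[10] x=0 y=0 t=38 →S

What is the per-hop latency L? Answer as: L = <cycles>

Δcyc across hop 0→1: 11 − 8 = 3.
One hop costs L cycles, so L = 3.

L = 3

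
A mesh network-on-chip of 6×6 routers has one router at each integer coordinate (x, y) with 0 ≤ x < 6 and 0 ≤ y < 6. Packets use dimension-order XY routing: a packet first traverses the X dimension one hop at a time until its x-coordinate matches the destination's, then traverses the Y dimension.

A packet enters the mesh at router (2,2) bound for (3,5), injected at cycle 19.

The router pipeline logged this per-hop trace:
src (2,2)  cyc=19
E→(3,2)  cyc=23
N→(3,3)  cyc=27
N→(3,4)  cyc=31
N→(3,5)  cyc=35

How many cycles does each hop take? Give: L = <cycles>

L = 4

From hop 0 (19) to hop 1 (23): +4 cycles.
Each hop adds L, hence L = 4.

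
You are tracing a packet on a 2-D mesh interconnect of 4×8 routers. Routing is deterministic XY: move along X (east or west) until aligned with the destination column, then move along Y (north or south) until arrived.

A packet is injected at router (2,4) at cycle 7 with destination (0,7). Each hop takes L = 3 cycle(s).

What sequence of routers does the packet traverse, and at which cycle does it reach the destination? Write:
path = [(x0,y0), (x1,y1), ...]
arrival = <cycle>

hop 0: (2,4) @ cyc 7
hop 1: (1,4) @ cyc 10  [W]
hop 2: (0,4) @ cyc 13  [W]
hop 3: (0,5) @ cyc 16  [N]
hop 4: (0,6) @ cyc 19  [N]
hop 5: (0,7) @ cyc 22  [N]

path = [(2,4), (1,4), (0,4), (0,5), (0,6), (0,7)]
arrival = 22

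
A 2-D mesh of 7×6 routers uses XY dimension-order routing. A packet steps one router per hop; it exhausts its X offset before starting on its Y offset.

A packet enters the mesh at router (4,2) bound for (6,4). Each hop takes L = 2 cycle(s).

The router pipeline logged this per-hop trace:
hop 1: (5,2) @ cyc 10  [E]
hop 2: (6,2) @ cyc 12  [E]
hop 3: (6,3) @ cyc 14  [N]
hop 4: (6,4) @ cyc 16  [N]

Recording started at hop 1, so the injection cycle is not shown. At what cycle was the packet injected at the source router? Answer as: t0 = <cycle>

Hop 1 reached at cycle 10; hop k is at t0 + k·L.
So t0 = 10 − 1·2 = 8.

t0 = 8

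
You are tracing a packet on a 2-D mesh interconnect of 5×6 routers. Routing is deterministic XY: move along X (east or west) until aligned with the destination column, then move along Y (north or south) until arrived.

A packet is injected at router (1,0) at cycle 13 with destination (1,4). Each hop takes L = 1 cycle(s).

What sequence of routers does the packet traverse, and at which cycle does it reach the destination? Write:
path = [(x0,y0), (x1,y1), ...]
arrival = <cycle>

path = [(1,0), (1,1), (1,2), (1,3), (1,4)]
arrival = 17

t=13: at (1,0)
t=14: at (1,1) after N
t=15: at (1,2) after N
t=16: at (1,3) after N
t=17: at (1,4) after N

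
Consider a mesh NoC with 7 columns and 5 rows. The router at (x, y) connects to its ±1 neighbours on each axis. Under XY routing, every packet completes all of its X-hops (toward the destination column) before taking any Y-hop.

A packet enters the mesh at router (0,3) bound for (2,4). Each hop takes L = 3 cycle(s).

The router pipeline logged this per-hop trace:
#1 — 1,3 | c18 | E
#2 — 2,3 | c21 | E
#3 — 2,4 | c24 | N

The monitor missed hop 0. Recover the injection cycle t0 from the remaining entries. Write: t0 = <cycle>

t0 = 15

cyc[1] = 18 and cyc[k] = t0 + k·L for every k.
Subtract one hop: t0 = 18 − 3 = 15.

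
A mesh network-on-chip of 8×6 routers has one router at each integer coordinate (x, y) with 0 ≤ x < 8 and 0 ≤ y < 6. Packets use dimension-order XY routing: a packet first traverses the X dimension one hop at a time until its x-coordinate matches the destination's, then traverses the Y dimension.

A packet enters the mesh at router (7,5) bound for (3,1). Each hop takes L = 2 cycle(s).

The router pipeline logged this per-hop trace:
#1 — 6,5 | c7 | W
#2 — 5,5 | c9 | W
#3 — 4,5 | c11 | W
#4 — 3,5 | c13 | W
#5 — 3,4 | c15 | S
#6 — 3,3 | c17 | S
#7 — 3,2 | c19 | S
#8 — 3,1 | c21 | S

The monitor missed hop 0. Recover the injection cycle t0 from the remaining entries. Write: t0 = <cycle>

t0 = 5

The first recorded entry is hop 1 at cycle 7.
Therefore t0 = 7 − L = 5.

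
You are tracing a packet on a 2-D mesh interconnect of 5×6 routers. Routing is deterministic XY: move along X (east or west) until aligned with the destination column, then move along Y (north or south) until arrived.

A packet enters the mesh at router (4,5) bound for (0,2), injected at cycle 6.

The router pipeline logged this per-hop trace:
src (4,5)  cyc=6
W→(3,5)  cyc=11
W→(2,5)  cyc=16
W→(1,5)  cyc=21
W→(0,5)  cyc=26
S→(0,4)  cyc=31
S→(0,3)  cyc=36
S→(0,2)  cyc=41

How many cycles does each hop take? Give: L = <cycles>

L = 5

From hop 0 (6) to hop 1 (11): +5 cycles.
Per-hop latency L = Δcyc = 5.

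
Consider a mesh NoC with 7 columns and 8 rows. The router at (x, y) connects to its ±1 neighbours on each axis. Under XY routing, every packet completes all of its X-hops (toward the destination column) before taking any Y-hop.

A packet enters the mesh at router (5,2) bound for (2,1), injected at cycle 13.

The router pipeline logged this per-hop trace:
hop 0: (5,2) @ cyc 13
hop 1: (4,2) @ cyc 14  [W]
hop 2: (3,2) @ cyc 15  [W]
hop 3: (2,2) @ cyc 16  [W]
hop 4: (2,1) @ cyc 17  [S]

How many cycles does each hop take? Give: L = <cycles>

From hop 0 (13) to hop 1 (14): +1 cycles.
One hop costs L cycles, so L = 1.

L = 1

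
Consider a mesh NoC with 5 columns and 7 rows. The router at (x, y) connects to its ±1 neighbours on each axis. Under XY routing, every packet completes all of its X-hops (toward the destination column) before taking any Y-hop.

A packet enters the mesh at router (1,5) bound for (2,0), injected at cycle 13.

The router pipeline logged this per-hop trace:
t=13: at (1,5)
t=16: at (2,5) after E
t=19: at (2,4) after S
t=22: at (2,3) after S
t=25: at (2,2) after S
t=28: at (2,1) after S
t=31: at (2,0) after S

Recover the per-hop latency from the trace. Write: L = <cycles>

L = 3

Between hops 0 and 1 the cycle counter advances 16 − 13 = 3.
That increment is L by definition: L = 3.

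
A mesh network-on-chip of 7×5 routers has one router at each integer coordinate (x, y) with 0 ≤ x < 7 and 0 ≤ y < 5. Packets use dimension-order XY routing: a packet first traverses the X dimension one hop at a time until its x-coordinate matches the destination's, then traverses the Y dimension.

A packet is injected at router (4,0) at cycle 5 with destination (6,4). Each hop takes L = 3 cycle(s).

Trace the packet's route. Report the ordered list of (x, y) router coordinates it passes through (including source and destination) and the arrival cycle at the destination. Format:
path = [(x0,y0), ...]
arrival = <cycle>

[0] x=4 y=0 t=5
[1] x=5 y=0 t=8 →E
[2] x=6 y=0 t=11 →E
[3] x=6 y=1 t=14 →N
[4] x=6 y=2 t=17 →N
[5] x=6 y=3 t=20 →N
[6] x=6 y=4 t=23 →N

path = [(4,0), (5,0), (6,0), (6,1), (6,2), (6,3), (6,4)]
arrival = 23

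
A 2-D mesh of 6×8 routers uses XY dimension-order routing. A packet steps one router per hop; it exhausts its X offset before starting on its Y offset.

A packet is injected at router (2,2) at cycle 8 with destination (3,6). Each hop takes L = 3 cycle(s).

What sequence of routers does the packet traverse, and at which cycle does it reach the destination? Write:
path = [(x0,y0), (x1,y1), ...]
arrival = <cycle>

[0] x=2 y=2 t=8
[1] x=3 y=2 t=11 →E
[2] x=3 y=3 t=14 →N
[3] x=3 y=4 t=17 →N
[4] x=3 y=5 t=20 →N
[5] x=3 y=6 t=23 →N

path = [(2,2), (3,2), (3,3), (3,4), (3,5), (3,6)]
arrival = 23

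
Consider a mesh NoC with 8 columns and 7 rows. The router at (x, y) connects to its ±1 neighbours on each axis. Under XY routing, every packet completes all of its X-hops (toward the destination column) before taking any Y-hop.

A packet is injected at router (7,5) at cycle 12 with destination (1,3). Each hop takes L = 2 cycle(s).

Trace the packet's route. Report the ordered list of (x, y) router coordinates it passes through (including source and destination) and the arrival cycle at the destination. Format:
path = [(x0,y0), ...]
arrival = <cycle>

src (7,5)  cyc=12
W→(6,5)  cyc=14
W→(5,5)  cyc=16
W→(4,5)  cyc=18
W→(3,5)  cyc=20
W→(2,5)  cyc=22
W→(1,5)  cyc=24
S→(1,4)  cyc=26
S→(1,3)  cyc=28

path = [(7,5), (6,5), (5,5), (4,5), (3,5), (2,5), (1,5), (1,4), (1,3)]
arrival = 28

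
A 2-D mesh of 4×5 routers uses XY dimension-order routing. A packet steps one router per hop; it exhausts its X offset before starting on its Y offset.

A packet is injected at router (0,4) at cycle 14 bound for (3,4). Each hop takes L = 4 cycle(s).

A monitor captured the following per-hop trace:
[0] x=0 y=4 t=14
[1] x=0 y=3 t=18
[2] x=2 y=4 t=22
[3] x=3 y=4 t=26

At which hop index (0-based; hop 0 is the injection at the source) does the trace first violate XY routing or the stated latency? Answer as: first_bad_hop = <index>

hop 1: step (+0,-1), +4 cyc — BAD: Y-move but x=0≠3

first_bad_hop = 1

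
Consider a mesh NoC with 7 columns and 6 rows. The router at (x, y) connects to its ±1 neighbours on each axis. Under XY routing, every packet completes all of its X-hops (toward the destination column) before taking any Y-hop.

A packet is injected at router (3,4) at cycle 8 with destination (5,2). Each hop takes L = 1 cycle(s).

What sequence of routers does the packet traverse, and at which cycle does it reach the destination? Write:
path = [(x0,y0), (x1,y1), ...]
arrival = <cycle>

src (3,4)  cyc=8
E→(4,4)  cyc=9
E→(5,4)  cyc=10
S→(5,3)  cyc=11
S→(5,2)  cyc=12

path = [(3,4), (4,4), (5,4), (5,3), (5,2)]
arrival = 12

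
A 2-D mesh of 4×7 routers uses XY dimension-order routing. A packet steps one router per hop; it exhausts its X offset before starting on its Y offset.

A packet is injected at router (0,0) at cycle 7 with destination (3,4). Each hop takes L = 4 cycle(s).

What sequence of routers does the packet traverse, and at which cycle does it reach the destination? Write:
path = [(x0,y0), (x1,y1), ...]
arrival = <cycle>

path = [(0,0), (1,0), (2,0), (3,0), (3,1), (3,2), (3,3), (3,4)]
arrival = 35

src (0,0)  cyc=7
E→(1,0)  cyc=11
E→(2,0)  cyc=15
E→(3,0)  cyc=19
N→(3,1)  cyc=23
N→(3,2)  cyc=27
N→(3,3)  cyc=31
N→(3,4)  cyc=35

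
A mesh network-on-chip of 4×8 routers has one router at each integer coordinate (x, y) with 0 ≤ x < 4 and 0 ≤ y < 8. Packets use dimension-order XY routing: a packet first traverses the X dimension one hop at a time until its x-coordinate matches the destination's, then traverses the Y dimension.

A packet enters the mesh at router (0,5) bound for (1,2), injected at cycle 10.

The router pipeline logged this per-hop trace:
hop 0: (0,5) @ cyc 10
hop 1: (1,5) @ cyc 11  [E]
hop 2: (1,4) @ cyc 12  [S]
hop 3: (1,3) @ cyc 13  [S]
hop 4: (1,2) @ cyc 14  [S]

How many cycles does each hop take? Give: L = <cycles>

L = 1

From hop 0 (10) to hop 1 (11): +1 cycles.
Each hop adds L, hence L = 1.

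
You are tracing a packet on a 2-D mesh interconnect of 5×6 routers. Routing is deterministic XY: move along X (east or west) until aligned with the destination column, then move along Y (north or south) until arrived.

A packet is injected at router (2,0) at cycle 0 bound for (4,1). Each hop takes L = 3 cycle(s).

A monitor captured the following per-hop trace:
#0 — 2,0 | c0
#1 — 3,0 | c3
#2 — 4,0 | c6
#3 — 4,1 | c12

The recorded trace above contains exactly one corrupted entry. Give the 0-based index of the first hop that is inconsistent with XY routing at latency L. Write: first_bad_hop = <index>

first_bad_hop = 3

  1: Δx=+1 Δy=+0 Δt=3 [ok]
  2: Δx=+1 Δy=+0 Δt=3 [ok]
  3: Δx=+0 Δy=+1 Δt=6 [BAD: Δcyc=6≠L]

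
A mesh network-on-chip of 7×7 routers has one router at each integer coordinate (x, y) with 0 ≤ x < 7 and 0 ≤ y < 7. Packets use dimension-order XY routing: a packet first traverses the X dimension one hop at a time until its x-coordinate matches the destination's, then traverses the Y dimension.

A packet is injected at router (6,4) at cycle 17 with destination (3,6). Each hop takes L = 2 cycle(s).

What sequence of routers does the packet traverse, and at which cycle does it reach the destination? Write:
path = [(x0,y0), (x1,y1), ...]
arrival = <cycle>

path = [(6,4), (5,4), (4,4), (3,4), (3,5), (3,6)]
arrival = 27

src (6,4)  cyc=17
W→(5,4)  cyc=19
W→(4,4)  cyc=21
W→(3,4)  cyc=23
N→(3,5)  cyc=25
N→(3,6)  cyc=27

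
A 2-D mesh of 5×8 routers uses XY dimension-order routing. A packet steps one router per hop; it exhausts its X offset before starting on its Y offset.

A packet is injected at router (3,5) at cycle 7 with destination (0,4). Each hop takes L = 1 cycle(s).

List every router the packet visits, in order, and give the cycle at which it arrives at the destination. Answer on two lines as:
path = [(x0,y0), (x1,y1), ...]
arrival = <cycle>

src (3,5)  cyc=7
W→(2,5)  cyc=8
W→(1,5)  cyc=9
W→(0,5)  cyc=10
S→(0,4)  cyc=11

path = [(3,5), (2,5), (1,5), (0,5), (0,4)]
arrival = 11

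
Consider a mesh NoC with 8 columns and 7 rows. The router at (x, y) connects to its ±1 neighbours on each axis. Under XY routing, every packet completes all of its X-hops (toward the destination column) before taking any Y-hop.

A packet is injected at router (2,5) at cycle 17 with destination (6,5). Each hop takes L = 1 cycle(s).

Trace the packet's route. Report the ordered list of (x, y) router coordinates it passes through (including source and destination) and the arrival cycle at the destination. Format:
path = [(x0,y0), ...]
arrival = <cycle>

path = [(2,5), (3,5), (4,5), (5,5), (6,5)]
arrival = 21

src (2,5)  cyc=17
E→(3,5)  cyc=18
E→(4,5)  cyc=19
E→(5,5)  cyc=20
E→(6,5)  cyc=21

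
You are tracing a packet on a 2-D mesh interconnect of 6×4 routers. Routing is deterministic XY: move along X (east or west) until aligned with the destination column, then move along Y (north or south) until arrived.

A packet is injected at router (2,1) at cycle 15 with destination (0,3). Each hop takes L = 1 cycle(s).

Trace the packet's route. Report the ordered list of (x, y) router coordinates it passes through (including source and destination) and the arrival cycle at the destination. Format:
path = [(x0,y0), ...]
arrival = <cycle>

src (2,1)  cyc=15
W→(1,1)  cyc=16
W→(0,1)  cyc=17
N→(0,2)  cyc=18
N→(0,3)  cyc=19

path = [(2,1), (1,1), (0,1), (0,2), (0,3)]
arrival = 19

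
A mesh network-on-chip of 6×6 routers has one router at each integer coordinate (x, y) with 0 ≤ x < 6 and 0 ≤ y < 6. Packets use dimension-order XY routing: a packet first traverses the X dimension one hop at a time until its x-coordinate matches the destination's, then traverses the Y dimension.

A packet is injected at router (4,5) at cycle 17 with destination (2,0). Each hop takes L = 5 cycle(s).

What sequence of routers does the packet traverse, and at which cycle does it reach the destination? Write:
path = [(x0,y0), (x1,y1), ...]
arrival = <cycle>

path = [(4,5), (3,5), (2,5), (2,4), (2,3), (2,2), (2,1), (2,0)]
arrival = 52

  0. router=(4,5) cycle=17 (inject)
  1. router=(3,5) cycle=22 dir=W
  2. router=(2,5) cycle=27 dir=W
  3. router=(2,4) cycle=32 dir=S
  4. router=(2,3) cycle=37 dir=S
  5. router=(2,2) cycle=42 dir=S
  6. router=(2,1) cycle=47 dir=S
  7. router=(2,0) cycle=52 dir=S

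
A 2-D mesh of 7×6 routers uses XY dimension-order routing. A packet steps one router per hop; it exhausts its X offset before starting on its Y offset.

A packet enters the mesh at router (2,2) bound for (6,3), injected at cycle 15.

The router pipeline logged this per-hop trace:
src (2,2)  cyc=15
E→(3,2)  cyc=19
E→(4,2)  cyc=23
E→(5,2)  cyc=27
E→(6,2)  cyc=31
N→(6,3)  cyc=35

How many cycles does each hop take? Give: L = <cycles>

L = 4

Δcyc across hop 0→1: 19 − 15 = 4.
One hop costs L cycles, so L = 4.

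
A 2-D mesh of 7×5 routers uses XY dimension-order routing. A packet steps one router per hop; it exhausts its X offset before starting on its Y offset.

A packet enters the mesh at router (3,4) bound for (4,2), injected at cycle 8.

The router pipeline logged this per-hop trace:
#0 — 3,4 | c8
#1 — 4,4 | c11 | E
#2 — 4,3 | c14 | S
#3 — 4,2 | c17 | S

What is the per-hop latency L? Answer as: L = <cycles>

Between hops 0 and 1 the cycle counter advances 11 − 8 = 3.
That increment is L by definition: L = 3.

L = 3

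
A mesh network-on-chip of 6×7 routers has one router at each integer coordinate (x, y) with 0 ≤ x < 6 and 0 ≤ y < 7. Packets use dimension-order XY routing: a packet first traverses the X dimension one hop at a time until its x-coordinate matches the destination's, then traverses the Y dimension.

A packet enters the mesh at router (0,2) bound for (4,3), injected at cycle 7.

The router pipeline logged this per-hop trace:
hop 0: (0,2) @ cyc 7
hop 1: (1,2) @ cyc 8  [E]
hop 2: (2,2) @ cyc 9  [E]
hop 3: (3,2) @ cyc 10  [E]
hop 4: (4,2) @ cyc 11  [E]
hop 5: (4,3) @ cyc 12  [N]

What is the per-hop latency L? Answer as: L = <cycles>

L = 1

cyc[1] − cyc[0] = 8 − 7 = 1.
That increment is L by definition: L = 1.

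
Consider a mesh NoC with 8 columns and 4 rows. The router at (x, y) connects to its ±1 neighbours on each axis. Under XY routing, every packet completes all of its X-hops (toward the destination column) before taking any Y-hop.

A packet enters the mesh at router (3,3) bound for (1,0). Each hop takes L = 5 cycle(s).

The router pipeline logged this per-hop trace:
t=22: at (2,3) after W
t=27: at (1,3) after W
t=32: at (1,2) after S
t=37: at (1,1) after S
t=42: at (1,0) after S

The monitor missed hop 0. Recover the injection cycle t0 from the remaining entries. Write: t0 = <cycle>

At hop 1 the cycle is 22; in general cyc_k = t0 + kL.
t0 = cyc[1] − L = 22 − 5 = 17.

t0 = 17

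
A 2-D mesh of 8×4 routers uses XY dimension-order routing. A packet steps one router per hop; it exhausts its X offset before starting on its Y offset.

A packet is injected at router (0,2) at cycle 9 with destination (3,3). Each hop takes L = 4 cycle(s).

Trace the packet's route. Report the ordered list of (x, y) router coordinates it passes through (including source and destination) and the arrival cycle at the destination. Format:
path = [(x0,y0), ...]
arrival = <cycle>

path = [(0,2), (1,2), (2,2), (3,2), (3,3)]
arrival = 25

  0. router=(0,2) cycle=9 (inject)
  1. router=(1,2) cycle=13 dir=E
  2. router=(2,2) cycle=17 dir=E
  3. router=(3,2) cycle=21 dir=E
  4. router=(3,3) cycle=25 dir=N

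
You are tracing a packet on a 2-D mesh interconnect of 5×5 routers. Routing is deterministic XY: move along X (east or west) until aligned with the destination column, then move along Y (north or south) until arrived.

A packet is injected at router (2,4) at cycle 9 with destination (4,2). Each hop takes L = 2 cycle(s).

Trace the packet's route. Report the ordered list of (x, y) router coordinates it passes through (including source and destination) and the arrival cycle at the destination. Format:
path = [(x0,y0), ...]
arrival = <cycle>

path = [(2,4), (3,4), (4,4), (4,3), (4,2)]
arrival = 17

  0. router=(2,4) cycle=9 (inject)
  1. router=(3,4) cycle=11 dir=E
  2. router=(4,4) cycle=13 dir=E
  3. router=(4,3) cycle=15 dir=S
  4. router=(4,2) cycle=17 dir=S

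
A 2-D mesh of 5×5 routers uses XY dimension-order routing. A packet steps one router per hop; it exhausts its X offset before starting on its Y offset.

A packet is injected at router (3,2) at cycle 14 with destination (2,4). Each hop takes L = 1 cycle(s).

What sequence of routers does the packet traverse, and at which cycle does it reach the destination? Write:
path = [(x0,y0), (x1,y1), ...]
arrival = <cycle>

path = [(3,2), (2,2), (2,3), (2,4)]
arrival = 17

hop 0: (3,2) @ cyc 14
hop 1: (2,2) @ cyc 15  [W]
hop 2: (2,3) @ cyc 16  [N]
hop 3: (2,4) @ cyc 17  [N]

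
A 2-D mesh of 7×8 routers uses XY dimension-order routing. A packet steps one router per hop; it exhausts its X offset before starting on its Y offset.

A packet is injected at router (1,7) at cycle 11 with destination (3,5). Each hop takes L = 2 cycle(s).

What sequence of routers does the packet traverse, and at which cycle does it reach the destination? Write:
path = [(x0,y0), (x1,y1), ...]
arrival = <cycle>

path = [(1,7), (2,7), (3,7), (3,6), (3,5)]
arrival = 19

hop 0: (1,7) @ cyc 11
hop 1: (2,7) @ cyc 13  [E]
hop 2: (3,7) @ cyc 15  [E]
hop 3: (3,6) @ cyc 17  [S]
hop 4: (3,5) @ cyc 19  [S]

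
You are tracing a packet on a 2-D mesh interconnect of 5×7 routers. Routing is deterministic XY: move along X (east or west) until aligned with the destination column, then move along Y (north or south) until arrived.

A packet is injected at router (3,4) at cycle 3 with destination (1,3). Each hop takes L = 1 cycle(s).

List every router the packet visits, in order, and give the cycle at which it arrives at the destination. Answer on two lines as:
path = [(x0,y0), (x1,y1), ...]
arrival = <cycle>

[0] x=3 y=4 t=3
[1] x=2 y=4 t=4 →W
[2] x=1 y=4 t=5 →W
[3] x=1 y=3 t=6 →S

path = [(3,4), (2,4), (1,4), (1,3)]
arrival = 6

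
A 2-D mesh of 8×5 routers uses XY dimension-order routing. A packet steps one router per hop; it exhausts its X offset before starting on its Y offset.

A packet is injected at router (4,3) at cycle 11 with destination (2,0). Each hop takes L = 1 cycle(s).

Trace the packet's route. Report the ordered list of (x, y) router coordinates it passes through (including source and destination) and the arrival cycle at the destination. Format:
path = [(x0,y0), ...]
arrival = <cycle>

src (4,3)  cyc=11
W→(3,3)  cyc=12
W→(2,3)  cyc=13
S→(2,2)  cyc=14
S→(2,1)  cyc=15
S→(2,0)  cyc=16

path = [(4,3), (3,3), (2,3), (2,2), (2,1), (2,0)]
arrival = 16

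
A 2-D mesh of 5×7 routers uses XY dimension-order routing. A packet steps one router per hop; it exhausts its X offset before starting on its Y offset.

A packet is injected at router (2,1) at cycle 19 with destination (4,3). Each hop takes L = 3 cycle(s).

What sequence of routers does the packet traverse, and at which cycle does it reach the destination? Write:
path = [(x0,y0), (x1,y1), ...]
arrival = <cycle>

path = [(2,1), (3,1), (4,1), (4,2), (4,3)]
arrival = 31

t=19: at (2,1)
t=22: at (3,1) after E
t=25: at (4,1) after E
t=28: at (4,2) after N
t=31: at (4,3) after N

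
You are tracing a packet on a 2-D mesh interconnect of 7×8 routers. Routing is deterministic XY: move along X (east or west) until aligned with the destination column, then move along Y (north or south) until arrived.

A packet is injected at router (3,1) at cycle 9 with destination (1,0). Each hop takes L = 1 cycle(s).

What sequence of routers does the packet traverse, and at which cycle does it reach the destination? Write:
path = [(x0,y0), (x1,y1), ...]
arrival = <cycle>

path = [(3,1), (2,1), (1,1), (1,0)]
arrival = 12

#0 — 3,1 | c9
#1 — 2,1 | c10 | W
#2 — 1,1 | c11 | W
#3 — 1,0 | c12 | S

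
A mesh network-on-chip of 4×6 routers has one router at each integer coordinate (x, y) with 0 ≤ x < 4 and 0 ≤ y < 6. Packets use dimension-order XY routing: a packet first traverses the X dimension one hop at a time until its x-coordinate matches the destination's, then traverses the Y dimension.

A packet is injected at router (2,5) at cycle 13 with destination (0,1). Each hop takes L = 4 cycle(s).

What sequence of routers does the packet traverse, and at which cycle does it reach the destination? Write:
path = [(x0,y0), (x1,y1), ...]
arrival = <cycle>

t=13: at (2,5)
t=17: at (1,5) after W
t=21: at (0,5) after W
t=25: at (0,4) after S
t=29: at (0,3) after S
t=33: at (0,2) after S
t=37: at (0,1) after S

path = [(2,5), (1,5), (0,5), (0,4), (0,3), (0,2), (0,1)]
arrival = 37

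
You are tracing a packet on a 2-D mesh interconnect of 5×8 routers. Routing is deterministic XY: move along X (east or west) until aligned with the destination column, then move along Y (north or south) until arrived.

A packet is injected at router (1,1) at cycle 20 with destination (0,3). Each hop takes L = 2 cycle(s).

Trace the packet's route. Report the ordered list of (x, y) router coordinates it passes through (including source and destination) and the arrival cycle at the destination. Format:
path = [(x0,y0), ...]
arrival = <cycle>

src (1,1)  cyc=20
W→(0,1)  cyc=22
N→(0,2)  cyc=24
N→(0,3)  cyc=26

path = [(1,1), (0,1), (0,2), (0,3)]
arrival = 26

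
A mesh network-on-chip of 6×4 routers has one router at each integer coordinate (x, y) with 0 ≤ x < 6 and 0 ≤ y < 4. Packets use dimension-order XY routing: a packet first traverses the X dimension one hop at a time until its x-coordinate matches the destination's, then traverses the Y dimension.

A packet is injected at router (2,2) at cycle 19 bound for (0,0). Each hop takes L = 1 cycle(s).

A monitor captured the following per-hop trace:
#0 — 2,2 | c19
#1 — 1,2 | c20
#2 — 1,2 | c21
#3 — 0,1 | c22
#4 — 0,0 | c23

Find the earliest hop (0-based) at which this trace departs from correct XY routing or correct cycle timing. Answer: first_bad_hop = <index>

  1: Δx=-1 Δy=+0 Δt=1 [ok]
  2: Δx=+0 Δy=+0 Δt=1 [BAD: non-unit step]

first_bad_hop = 2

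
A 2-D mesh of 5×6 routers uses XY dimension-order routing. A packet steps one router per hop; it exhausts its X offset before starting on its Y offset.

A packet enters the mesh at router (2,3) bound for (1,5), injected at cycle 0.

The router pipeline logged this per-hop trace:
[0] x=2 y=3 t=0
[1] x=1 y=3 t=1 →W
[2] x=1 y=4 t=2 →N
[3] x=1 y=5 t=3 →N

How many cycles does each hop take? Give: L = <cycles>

L = 1

From hop 0 (0) to hop 1 (1): +1 cycles.
One hop costs L cycles, so L = 1.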